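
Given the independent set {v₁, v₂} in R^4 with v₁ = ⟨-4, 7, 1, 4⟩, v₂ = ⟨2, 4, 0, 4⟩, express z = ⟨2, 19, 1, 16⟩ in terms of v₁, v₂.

z = v₁ + 3v₂

Solve the system with v₁, v₂ as columns and z as the right-hand side.
Row-reducing the augmented matrix gives the unique coefficients (a₁, a₂) = (1, 3).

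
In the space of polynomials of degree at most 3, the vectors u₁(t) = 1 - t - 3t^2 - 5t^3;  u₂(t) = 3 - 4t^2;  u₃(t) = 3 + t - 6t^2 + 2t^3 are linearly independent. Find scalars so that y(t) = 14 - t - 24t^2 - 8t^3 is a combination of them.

y = 2u₁ + 3u₂ + u₃

Work in coordinates with respect to the standard basis {1, t, …, t^3}.
Since u₁, u₂, u₃ are independent, the coefficients expressing y are uniquely determined by a linear system.
Row-reducing the augmented matrix gives the unique coefficients (c₁, c₂, c₃) = (2, 3, 1).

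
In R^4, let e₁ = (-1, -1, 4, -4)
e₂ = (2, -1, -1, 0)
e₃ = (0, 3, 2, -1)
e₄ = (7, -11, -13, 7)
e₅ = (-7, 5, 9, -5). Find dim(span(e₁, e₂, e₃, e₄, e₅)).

Row-reduce the 5×4 matrix with these as rows.
The echelon form has 3 nonzero rows, so the rank is 3.
(With 5 elements in a 4-dimensional space the rank is at most 4.)

dim = 3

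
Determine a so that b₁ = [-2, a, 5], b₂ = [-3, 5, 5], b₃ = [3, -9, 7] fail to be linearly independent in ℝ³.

a = 25/9

The vectors are dependent exactly when the determinant of the matrix with rows b₁, b₂, b₃ vanishes.
Expanding, det = 36*a - 100.
This vanishes exactly when a = 25/9.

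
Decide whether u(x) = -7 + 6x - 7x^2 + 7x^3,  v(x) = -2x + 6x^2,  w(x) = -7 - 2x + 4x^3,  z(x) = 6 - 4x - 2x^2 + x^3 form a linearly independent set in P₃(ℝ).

linearly independent

Take coordinates with respect to the standard basis {1, x, …, x^3}.
Row-reduce the matrix whose columns are u, v, w, z.
The reduction yields 4 nonzero rows, so the rank is 4.
Since rank = 4 (the number of vectors), the set is linearly independent.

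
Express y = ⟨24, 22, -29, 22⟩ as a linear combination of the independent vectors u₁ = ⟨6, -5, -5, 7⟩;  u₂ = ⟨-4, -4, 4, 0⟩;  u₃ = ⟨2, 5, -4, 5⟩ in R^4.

y = u₁ - 3u₂ + 3u₃

Solve the system with u₁, u₂, u₃ as columns and y as the right-hand side.
Row-reducing the augmented matrix gives the unique coefficients (a₁, a₂, a₃) = (1, -3, 3).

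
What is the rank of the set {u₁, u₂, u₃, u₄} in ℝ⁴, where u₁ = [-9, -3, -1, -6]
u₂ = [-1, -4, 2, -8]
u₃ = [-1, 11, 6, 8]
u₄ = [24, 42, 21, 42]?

Put the 4×4 matrix [u₁|u₂|u₃|u₄] into echelon form.
Reduction leaves 3 leading entries, giving rank 3.

3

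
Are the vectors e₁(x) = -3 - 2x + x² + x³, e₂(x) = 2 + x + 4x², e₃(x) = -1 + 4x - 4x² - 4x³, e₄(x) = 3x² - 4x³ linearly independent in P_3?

Write each element as a coordinate vector in ℝ⁴ using {1, x, …, x³}.
Form the 4×4 matrix with these as columns; its determinant is -259.
A nonzero determinant means the columns are linearly independent.

linearly independent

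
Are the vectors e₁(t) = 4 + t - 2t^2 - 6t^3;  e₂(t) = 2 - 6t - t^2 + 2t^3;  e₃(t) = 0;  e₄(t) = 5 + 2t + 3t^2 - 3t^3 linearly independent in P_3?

linearly dependent

Take coordinates with respect to the standard basis {1, t, …, t^3}.
One of the vectors is the zero vector, so the set is linearly dependent.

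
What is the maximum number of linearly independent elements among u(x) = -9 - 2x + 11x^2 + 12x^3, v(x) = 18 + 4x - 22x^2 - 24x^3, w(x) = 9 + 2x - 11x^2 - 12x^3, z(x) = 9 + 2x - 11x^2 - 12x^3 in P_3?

1

Pass to coordinate vectors with respect to the basis {1, x, …, x^3}.
Form the matrix with u, v, w, z as columns and reduce.
There is 1 pivot column, so rank = 1.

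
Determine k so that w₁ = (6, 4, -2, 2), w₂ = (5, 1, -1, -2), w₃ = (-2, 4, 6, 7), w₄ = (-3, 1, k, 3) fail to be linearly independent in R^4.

Dependence holds iff the 4×4 matrix [w₁ w₂ w₃ w₄] is singular.
Expanding, det = 70 - 10*k.
Solving 70 - 10*k = 0 yields k = 7.

k = 7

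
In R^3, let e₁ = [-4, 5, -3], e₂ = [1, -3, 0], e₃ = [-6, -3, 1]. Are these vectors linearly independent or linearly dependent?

linearly independent

Place the vectors as rows of a 3×3 matrix and reduce to echelon form.
The reduction yields 3 nonzero rows, so the rank is 3.
Since rank = 3 (the number of vectors), the set is linearly independent.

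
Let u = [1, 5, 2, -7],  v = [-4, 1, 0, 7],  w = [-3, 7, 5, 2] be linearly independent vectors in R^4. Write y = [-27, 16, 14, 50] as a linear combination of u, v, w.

Solve the system with u, v, w as columns and y as the right-hand side.
The system has the unique solution (a₁, a₂, a₃) = (-3, 3, 4).

y = -3u + 3v + 4w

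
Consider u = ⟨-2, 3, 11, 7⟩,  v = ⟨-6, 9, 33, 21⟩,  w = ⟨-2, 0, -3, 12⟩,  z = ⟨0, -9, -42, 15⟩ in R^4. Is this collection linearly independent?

linearly dependent

The matrix [u|v|w|z] has determinant 0.
A zero determinant means the columns are linearly dependent.
Indeed 3u - v = 0.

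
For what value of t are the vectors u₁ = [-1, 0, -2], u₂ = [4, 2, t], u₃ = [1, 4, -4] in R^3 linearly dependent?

Dependence holds iff the 3×3 matrix [u₁ u₂ u₃] is singular.
The determinant works out to 4*t - 20.
Solving 4*t - 20 = 0 yields t = 5.

t = 5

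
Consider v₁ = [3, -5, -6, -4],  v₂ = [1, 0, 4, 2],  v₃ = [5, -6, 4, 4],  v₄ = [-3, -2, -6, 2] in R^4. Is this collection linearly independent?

Row-reduce the matrix whose columns are v₁, v₂, v₃, v₄.
The reduction yields 4 nonzero rows, so the rank is 4.
Since rank = 4 (the number of vectors), the set is linearly independent.

linearly independent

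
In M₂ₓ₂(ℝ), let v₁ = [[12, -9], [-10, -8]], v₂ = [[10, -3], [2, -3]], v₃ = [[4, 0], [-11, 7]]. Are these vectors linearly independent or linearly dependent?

Take coordinates with respect to the standard basis {E₁₁, E₁₂, E₂₁, E₂₂}.
Row-reduce the matrix whose columns are v₁, v₂, v₃.
The reduction yields 3 nonzero rows, so the rank is 3.
Since rank = 3 (the number of vectors), the set is linearly independent.

linearly independent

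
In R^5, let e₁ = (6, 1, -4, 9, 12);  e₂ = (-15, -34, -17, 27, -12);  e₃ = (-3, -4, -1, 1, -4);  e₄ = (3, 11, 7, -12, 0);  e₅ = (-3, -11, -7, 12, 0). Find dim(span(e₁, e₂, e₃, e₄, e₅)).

dim = 2

Apply Gaussian elimination to the matrix whose rows are e₁, e₂, e₃, e₄, e₅.
Exactly 2 pivots survive; hence the rank is 2.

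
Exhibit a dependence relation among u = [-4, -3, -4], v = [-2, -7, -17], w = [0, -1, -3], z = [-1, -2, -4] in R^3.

v - 3w - 2z = 0

Write the vectors as columns of a matrix and find a nonzero vector in its null space.
A generator of the null space is (0, 1, -3, -2).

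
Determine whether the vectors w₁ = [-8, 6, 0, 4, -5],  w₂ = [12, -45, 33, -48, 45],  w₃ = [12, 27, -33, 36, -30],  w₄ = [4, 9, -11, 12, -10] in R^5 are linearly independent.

linearly dependent

Row-reduce the matrix whose columns are w₁, w₂, w₃, w₄.
The reduction yields 2 nonzero rows, so the rank is 2.
Since rank 2 < 4, the set is linearly dependent.
Indeed 3w₁ + w₂ + w₃ = 0.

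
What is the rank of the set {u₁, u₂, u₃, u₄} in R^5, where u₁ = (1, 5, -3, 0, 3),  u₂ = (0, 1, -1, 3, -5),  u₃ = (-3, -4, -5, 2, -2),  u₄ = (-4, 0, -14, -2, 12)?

Row-reduce the 4×5 matrix with these as rows.
Reduction leaves 3 leading entries, giving rank 3.

3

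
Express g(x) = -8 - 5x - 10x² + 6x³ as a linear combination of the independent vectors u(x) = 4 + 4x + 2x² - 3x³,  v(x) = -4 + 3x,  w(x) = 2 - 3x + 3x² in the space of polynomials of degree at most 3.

Identify each element with its coordinate vector in ℝ⁴ via {1, x, …, x³}.
Since u, v, w are independent, the coefficients expressing g are uniquely determined by a linear system.
Back-substitution yields (a₁, a₂, a₃) = (-2, -1, -2).

g = -2u - v - 2w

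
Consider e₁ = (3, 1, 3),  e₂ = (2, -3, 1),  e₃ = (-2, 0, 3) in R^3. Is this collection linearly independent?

linearly independent

Form the 3×3 matrix with these as columns; its determinant is -53.
A nonzero determinant means the columns are linearly independent.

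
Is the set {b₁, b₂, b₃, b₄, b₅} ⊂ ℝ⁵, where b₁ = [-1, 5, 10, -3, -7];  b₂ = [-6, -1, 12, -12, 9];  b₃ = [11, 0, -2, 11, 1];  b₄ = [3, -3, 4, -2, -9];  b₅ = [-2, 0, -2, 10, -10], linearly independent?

Row-reduce the matrix whose columns are b₁, b₂, b₃, b₄, b₅.
The reduction yields 5 nonzero rows, so the rank is 5.
Since rank = 5 (the number of vectors), the set is linearly independent.

linearly independent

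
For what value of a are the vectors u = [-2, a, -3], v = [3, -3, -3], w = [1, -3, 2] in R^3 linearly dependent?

a = 16/3

Place the vectors as rows of a 3×3 matrix; dependence ⇔ determinant zero.
Cofactor expansion gives det = 48 - 9*a.
Setting this to zero gives a = 16/3.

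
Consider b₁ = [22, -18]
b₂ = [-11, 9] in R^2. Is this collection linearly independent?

linearly dependent

Form the 2×2 matrix with these as columns; its determinant is 0.
A zero determinant means the columns are linearly dependent.
Indeed b₁ + 2b₂ = 0.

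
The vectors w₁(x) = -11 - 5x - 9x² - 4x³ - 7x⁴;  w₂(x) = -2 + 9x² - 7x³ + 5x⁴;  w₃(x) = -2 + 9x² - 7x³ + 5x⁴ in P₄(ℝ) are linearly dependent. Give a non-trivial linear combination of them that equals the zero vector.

w₂ - w₃ = 0

Write each element as a vector in ℝ⁵ using {1, x, …, x⁴}.
Set up α₁w₁ + … + α₃w₃ = 0 and solve the homogeneous system.
One solution (up to scaling) is (0, 1, -1).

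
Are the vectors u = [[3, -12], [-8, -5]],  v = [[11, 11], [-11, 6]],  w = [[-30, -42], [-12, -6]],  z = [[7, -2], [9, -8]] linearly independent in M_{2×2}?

linearly dependent

Take coordinates with respect to the standard basis {E₁₁, E₁₂, E₂₁, E₂₂}.
Place the vectors as rows of a 4×4 matrix and reduce to echelon form.
The reduction yields 3 nonzero rows, so the rank is 3.
Since rank 3 < 4, the set is linearly dependent.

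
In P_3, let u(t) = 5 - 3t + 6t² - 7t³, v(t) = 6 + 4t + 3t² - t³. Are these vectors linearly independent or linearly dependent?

linearly independent

Take coordinates with respect to the standard basis {1, t, …, t³}.
Row-reduce the matrix whose columns are u, v.
The reduction yields 2 nonzero rows, so the rank is 2.
Since rank = 2 (the number of vectors), the set is linearly independent.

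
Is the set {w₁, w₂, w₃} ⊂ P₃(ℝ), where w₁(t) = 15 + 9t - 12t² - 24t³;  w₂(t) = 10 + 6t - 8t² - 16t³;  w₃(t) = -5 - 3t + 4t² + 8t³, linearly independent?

linearly dependent

Write each element as a coordinate vector in ℝ⁴ using {1, t, …, t³}.
Row-reduce the matrix whose columns are w₁, w₂, w₃.
The reduction yields 1 nonzero row, so the rank is 1.
Since rank 1 < 3, the set is linearly dependent.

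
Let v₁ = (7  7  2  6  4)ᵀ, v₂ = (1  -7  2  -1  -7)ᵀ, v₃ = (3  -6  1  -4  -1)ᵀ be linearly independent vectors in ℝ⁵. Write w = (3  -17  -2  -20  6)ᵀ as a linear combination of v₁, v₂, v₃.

Since v₁, v₂, v₃ are independent, the coefficients expressing w are uniquely determined by a linear system.
Back-substitution yields (α₁, α₂, α₃) = (-1, -2, 4).

w = -v₁ - 2v₂ + 4v₃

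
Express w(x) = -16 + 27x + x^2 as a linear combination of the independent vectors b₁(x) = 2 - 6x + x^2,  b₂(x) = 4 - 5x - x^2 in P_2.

w = -2b₁ - 3b₂

Identify each element with its coordinate vector in ℝ³ via {1, x, x^2}.
Write w = α₁b₁ + α₂b₂ and equate components.
Back-substitution yields (α₁, α₂) = (-2, -3).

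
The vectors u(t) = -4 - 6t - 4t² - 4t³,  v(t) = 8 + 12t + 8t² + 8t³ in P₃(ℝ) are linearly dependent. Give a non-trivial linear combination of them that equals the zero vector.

Write each element as a vector in ℝ⁴ using {1, t, …, t³}.
Set up α₁u + α₂v = 0 and solve the homogeneous system.
A generator of the null space is (2, 1).

2u + v = 0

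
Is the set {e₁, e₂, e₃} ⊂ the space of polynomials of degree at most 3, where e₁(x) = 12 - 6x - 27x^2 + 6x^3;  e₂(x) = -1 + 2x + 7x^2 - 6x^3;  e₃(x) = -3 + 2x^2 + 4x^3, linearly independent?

Take coordinates with respect to the standard basis {1, x, …, x^3}.
Row-reduce the matrix whose columns are e₁, e₂, e₃.
The reduction yields 2 nonzero rows, so the rank is 2.
Since rank 2 < 3, the set is linearly dependent.

linearly dependent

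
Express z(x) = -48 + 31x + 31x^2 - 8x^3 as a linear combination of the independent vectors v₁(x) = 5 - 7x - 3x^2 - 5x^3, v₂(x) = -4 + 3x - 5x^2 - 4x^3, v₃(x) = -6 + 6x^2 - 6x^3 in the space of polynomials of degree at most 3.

z = -4v₁ + v₂ + 4v₃

Identify each element with its coordinate vector in ℝ⁴ via {1, x, …, x^3}.
Write z = c₁v₁ + … + c₃v₃ and equate components.
The system has the unique solution (c₁, c₂, c₃) = (-4, 1, 4).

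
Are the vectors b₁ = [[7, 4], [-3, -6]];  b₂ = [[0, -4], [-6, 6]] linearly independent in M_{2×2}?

linearly independent

Take coordinates with respect to the standard basis {E₁₁, E₁₂, E₂₁, E₂₂}.
Place the vectors as rows of a 2×4 matrix and reduce to echelon form.
The reduction yields 2 nonzero rows, so the rank is 2.
Since rank = 2 (the number of vectors), the set is linearly independent.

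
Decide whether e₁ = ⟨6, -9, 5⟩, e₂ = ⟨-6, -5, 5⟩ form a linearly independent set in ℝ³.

Row-reduce the matrix whose columns are e₁, e₂.
The reduction yields 2 nonzero rows, so the rank is 2.
Since rank = 2 (the number of vectors), the set is linearly independent.

linearly independent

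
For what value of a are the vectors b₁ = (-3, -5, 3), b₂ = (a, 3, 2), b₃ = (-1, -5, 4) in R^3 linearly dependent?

The vectors are dependent exactly when the determinant of the matrix with rows b₁, b₂, b₃ vanishes.
The determinant works out to 5*a - 47.
Setting this to zero gives a = 47/5.

a = 47/5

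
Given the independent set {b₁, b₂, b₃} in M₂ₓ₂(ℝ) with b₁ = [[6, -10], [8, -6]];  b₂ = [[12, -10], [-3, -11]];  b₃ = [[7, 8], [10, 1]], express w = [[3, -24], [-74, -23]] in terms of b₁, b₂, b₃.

w = -4b₁ + 4b₂ - 3b₃

Work in coordinates with respect to the standard basis {E₁₁, E₁₂, E₂₁, E₂₂}.
Set up the augmented matrix [b₁ | b₂ | b₃ | w] and row-reduce.
Back-substitution yields (α₁, α₂, α₃) = (-4, 4, -3).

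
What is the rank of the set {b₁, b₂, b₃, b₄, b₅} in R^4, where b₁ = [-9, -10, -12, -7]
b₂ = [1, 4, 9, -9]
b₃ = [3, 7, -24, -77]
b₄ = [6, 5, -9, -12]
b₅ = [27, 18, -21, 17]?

rank 3

Row-reduce the 5×4 matrix with these as rows.
Reduction leaves 3 leading entries, giving rank 3.
(With 5 elements in a 4-dimensional space the rank is at most 4.)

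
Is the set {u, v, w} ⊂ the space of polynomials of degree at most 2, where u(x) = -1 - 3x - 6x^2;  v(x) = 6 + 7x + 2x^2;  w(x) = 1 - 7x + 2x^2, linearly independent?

Take coordinates with respect to the standard basis {1, x, x^2}.
The matrix [u|v|w] has determinant 296.
A nonzero determinant means the columns are linearly independent.

linearly independent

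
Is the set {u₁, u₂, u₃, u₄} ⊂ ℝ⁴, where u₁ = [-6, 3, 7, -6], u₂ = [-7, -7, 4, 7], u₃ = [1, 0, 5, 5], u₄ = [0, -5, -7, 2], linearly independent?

Form the 4×4 matrix with these as columns; its determinant is -280.
A nonzero determinant means the columns are linearly independent.

linearly independent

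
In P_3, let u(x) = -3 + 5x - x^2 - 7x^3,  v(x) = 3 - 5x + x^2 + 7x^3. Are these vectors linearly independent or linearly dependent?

linearly dependent

Write each element as a coordinate vector in ℝ⁴ using {1, x, …, x^3}.
Row-reduce the matrix whose columns are u, v.
The reduction yields 1 nonzero row, so the rank is 1.
Since rank 1 < 2, the set is linearly dependent.
Indeed u + v = 0.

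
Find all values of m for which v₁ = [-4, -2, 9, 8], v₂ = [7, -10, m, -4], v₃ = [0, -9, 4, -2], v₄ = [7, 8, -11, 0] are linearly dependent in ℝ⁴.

m = -3

Place the vectors as rows of a 4×4 matrix; dependence ⇔ determinant zero.
Cofactor expansion gives det = -468*m - 1404.
This vanishes exactly when m = -3.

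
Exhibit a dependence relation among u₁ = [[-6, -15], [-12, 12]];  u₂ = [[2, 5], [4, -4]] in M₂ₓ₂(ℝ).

u₁ + 3u₂ = 0

Write each element as a vector in ℝ⁴ using {E₁₁, E₁₂, E₂₁, E₂₂}.
Write the vectors as columns of a matrix and find a nonzero vector in its null space.
One solution (up to scaling) is (1, 3).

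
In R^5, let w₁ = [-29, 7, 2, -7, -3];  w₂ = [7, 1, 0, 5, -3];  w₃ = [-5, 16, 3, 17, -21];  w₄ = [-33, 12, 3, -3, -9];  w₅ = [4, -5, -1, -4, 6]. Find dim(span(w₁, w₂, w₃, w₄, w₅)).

Apply Gaussian elimination to the matrix whose rows are w₁, w₂, w₃, w₄, w₅.
Exactly 2 pivots survive; hence the rank is 2.

dim = 2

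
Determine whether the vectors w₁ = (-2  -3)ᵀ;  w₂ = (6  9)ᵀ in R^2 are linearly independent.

One vector is a scalar multiple of another, so the set is dependent.

linearly dependent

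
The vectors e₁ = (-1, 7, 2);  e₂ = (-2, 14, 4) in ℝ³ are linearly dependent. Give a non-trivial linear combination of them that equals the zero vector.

Write the vectors as columns of a matrix and find a nonzero vector in its null space.
The free variable yields coefficients (2, -1) (any nonzero multiple also works).

2e₁ - e₂ = 0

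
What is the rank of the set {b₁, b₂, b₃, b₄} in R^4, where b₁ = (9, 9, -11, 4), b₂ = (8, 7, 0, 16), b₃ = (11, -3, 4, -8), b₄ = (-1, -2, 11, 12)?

rank 3

Row-reduce the 4×4 matrix with these as rows.
Exactly 3 pivots survive; hence the rank is 3.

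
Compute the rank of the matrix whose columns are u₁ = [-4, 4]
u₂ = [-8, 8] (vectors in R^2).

Put the 2×2 matrix [u₁|u₂] into echelon form.
The echelon form has 1 nonzero row, so the rank is 1.

rank 1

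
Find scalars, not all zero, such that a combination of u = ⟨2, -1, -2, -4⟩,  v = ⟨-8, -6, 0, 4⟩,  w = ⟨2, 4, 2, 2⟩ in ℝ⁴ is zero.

Write the vectors as columns of a matrix and find a nonzero vector in its null space.
A generator of the null space is (2, 1, 2).

2u + v + 2w = 0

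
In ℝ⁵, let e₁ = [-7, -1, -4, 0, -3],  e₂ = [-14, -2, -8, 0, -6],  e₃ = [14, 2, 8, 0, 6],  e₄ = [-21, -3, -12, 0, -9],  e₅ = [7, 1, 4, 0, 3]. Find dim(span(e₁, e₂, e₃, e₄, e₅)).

Apply Gaussian elimination to the matrix whose rows are e₁, e₂, e₃, e₄, e₅.
There is 1 pivot column, so rank = 1.

1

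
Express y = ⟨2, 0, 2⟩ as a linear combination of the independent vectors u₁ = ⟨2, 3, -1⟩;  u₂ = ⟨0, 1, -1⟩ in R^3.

y = u₁ - 3u₂

Set up the augmented matrix [u₁ | u₂ | y] and row-reduce.
Back-substitution yields (c₁, c₂) = (1, -3).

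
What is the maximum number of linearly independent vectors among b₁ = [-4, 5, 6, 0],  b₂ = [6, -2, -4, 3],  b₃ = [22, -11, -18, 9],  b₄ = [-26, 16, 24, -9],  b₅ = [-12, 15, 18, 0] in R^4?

Form the matrix with b₁, b₂, b₃, b₄, b₅ as columns and reduce.
There are 2 pivot columns, so rank = 2.
(With 5 elements in a 4-dimensional space the rank is at most 4.)

2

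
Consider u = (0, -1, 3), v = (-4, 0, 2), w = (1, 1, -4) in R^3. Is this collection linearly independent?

Row-reduce the matrix whose columns are u, v, w.
The reduction yields 3 nonzero rows, so the rank is 3.
Since rank = 3 (the number of vectors), the set is linearly independent.

linearly independent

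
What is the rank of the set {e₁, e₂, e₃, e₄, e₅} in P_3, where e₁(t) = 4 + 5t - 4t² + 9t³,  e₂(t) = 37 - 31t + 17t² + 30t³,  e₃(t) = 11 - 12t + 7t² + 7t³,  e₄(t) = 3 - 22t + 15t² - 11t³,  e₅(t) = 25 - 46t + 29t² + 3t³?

2

Pass to coordinate vectors with respect to the basis {1, t, …, t³}.
Apply Gaussian elimination to the matrix whose rows are e₁, e₂, e₃, e₄, e₅.
Exactly 2 pivots survive; hence the rank is 2.
(With 5 elements in a 4-dimensional space the rank is at most 4.)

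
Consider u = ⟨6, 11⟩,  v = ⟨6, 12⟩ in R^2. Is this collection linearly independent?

linearly independent

Row-reduce the matrix whose columns are u, v.
The reduction yields 2 nonzero rows, so the rank is 2.
Since rank = 2 (the number of vectors), the set is linearly independent.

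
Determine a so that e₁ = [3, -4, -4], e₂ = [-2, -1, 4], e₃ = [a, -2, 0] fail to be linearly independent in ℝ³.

a = 2/5

Place the vectors as rows of a 3×3 matrix; dependence ⇔ determinant zero.
Expanding, det = 8 - 20*a.
Setting this to zero gives a = 2/5.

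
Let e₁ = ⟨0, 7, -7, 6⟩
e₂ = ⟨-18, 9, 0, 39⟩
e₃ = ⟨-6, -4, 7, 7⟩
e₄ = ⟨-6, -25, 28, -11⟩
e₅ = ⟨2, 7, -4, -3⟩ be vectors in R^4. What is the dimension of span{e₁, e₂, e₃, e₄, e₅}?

Form the matrix with e₁, e₂, e₃, e₄, e₅ as columns and reduce.
Reduction leaves 3 leading entries, giving rank 3.
(With 5 elements in a 4-dimensional space the rank is at most 4.)

3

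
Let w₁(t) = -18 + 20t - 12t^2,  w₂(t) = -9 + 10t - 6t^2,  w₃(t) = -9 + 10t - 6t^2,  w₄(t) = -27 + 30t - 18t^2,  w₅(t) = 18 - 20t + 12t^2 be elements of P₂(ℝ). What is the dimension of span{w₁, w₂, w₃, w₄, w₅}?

Use coordinates relative to {1, t, t^2}.
Apply Gaussian elimination to the matrix whose rows are w₁, w₂, w₃, w₄, w₅.
Exactly 1 pivot survives; hence the rank is 1.
(With 5 elements in a 3-dimensional space the rank is at most 3.)

1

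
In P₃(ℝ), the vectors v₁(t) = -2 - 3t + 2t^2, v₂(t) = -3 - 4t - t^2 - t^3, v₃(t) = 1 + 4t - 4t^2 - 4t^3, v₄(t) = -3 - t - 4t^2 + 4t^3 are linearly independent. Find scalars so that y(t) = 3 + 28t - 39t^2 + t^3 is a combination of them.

Work in coordinates with respect to the standard basis {1, t, …, t^3}.
Solve the system with v₁, v₂, v₃, v₄ as columns and y as the right-hand side.
The system has the unique solution (a₁, …, a₄) = (-4, -1, 4, 4).

y = -4v₁ - v₂ + 4v₃ + 4v₄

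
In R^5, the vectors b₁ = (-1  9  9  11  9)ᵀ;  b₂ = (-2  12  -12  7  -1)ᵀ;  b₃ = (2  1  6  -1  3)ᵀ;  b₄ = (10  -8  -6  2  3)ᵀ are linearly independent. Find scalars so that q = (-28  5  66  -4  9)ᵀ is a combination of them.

q = 2b₁ - 3b₂ - b₃ - 3b₄

Since b₁, b₂, b₃, b₄ are independent, the coefficients expressing q are uniquely determined by a linear system.
The system has the unique solution (a₁, …, a₄) = (2, -3, -1, -3).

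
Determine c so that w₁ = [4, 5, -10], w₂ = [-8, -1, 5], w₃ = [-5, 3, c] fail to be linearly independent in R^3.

The vectors are dependent exactly when the determinant of the matrix with rows w₁, w₂, w₃ vanishes.
Cofactor expansion gives det = 36*c + 105.
This vanishes exactly when c = -35/12.

c = -35/12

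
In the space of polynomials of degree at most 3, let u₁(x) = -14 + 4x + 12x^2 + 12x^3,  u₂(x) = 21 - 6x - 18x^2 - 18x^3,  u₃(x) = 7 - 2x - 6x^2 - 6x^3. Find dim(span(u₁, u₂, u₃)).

Use coordinates relative to {1, x, …, x^3}.
Row-reduce the 3×4 matrix with these as rows.
There is 1 pivot column, so rank = 1.

dim = 1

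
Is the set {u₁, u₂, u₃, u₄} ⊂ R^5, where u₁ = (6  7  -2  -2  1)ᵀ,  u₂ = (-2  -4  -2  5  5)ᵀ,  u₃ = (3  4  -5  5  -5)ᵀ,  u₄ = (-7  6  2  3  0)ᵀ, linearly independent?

Row-reduce the matrix whose columns are u₁, u₂, u₃, u₄.
The reduction yields 4 nonzero rows, so the rank is 4.
Since rank = 4 (the number of vectors), the set is linearly independent.

linearly independent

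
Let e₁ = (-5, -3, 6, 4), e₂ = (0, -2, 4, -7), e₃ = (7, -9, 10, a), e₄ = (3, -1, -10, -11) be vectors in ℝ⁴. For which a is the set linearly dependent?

The set is linearly dependent precisely when det[e₁; e₂; e₃; e₄] = 0.
Cofactor expansion gives det = 120*a + 6120.
Setting this to zero gives a = -51.

a = -51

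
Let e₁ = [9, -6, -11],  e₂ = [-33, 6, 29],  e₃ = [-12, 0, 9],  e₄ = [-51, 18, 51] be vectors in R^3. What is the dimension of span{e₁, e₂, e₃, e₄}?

2

Apply Gaussian elimination to the matrix whose rows are e₁, e₂, e₃, e₄.
The echelon form has 2 nonzero rows, so the rank is 2.
(With 4 elements in a 3-dimensional space the rank is at most 3.)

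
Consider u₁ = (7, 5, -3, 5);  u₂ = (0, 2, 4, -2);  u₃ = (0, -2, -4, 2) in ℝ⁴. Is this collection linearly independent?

Row-reduce the matrix whose columns are u₁, u₂, u₃.
The reduction yields 2 nonzero rows, so the rank is 2.
Since rank 2 < 3, the set is linearly dependent.

linearly dependent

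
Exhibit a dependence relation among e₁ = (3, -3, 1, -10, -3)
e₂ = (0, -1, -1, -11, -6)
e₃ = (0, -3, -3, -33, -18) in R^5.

3e₂ - e₃ = 0

Write the vectors as columns of a matrix and find a nonzero vector in its null space.
One solution (up to scaling) is (0, 3, -1).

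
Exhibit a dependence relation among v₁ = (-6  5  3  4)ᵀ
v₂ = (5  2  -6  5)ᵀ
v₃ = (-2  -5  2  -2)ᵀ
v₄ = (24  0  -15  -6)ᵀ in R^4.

3v₁ + 3v₃ + v₄ = 0

Row-reduce the matrix with v₁, v₂, v₃, v₄ as columns; the null space gives the coefficients.
A generator of the null space is (3, 0, 3, 1).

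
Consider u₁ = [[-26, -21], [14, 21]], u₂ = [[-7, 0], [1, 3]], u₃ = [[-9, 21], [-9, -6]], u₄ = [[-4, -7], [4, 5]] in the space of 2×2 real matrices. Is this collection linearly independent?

linearly dependent

Take coordinates with respect to the standard basis {E₁₁, E₁₂, E₂₁, E₂₂}.
Form the 4×4 matrix with these as columns; its determinant is 0.
A zero determinant means the columns are linearly dependent.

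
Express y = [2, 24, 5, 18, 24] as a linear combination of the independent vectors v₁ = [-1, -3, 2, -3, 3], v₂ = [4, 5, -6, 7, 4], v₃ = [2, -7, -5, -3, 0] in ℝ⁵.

y = 4v₁ + 3v₂ - 3v₃

Since v₁, v₂, v₃ are independent, the coefficients expressing y are uniquely determined by a linear system.
Row-reducing the augmented matrix gives the unique coefficients (a₁, a₂, a₃) = (4, 3, -3).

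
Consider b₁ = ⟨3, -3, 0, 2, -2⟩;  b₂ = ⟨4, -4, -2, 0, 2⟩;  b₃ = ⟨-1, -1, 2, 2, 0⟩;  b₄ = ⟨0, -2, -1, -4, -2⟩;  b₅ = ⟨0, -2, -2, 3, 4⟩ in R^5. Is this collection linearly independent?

Row-reduce the matrix whose columns are b₁, b₂, b₃, b₄, b₅.
The reduction yields 5 nonzero rows, so the rank is 5.
Since rank = 5 (the number of vectors), the set is linearly independent.

linearly independent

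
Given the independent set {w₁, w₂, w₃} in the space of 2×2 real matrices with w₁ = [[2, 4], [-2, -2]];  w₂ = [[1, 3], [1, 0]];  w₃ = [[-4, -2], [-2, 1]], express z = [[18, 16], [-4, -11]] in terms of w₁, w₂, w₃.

Take coordinate vectors relative to {E₁₁, E₁₂, E₂₁, E₂₂}.
Solve the system with w₁, w₂, w₃ as columns and z as the right-hand side.
Row-reducing the augmented matrix gives the unique coefficients (α₁, α₂, α₃) = (4, -2, -3).

z = 4w₁ - 2w₂ - 3w₃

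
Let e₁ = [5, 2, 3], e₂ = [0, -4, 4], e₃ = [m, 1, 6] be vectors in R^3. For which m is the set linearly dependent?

The set is linearly dependent precisely when det[e₁; e₂; e₃] = 0.
Expanding, det = 20*m - 140.
Setting this to zero gives m = 7.

m = 7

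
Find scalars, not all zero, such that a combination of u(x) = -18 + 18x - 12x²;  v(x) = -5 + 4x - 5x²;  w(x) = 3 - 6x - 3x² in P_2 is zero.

u - 3v + w = 0

Pass to coordinate vectors relative to the basis {1, x, x²}.
Solve the homogeneous system with u, v, w as columns by row-reducing the coefficient matrix.
One solution (up to scaling) is (1, -3, 1).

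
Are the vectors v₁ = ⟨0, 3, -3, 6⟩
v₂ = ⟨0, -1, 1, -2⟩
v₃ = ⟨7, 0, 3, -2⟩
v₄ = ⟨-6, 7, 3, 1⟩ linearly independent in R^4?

linearly dependent

One vector is a scalar multiple of another, so the set is dependent.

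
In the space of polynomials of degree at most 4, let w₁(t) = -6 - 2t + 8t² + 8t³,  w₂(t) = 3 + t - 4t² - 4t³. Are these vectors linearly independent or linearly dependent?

linearly dependent

Write each element as a coordinate vector in ℝ⁵ using {1, t, …, t⁴}.
Row-reduce the matrix whose columns are w₁, w₂.
The reduction yields 1 nonzero row, so the rank is 1.
Since rank 1 < 2, the set is linearly dependent.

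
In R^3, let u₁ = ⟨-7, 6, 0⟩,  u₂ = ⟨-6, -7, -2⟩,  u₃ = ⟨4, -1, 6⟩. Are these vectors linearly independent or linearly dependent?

linearly independent

Form the 3×3 matrix with these as columns; its determinant is 476.
A nonzero determinant means the columns are linearly independent.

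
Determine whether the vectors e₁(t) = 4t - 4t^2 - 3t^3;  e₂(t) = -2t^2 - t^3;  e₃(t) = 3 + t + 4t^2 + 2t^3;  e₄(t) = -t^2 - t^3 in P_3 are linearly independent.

linearly independent

Take coordinates with respect to the standard basis {1, t, …, t^3}.
The matrix [e₁|e₂|e₃|e₄] has determinant 12.
A nonzero determinant means the columns are linearly independent.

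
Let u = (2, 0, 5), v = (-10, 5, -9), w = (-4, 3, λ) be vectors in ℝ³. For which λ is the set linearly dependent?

λ = -2/5

Dependence holds iff the 3×3 matrix [u v w] is singular.
Expanding, det = 10*λ + 4.
Setting this to zero gives λ = -2/5.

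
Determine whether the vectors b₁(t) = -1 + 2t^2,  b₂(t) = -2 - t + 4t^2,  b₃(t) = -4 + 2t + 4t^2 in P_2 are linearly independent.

linearly independent

Take coordinates with respect to the standard basis {1, t, t^2}.
Row-reduce the matrix whose columns are b₁, b₂, b₃.
The reduction yields 3 nonzero rows, so the rank is 3.
Since rank = 3 (the number of vectors), the set is linearly independent.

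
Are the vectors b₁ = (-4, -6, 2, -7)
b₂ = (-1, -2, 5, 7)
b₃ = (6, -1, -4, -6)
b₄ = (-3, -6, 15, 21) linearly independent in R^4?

One vector is a scalar multiple of another, so the set is dependent.

linearly dependent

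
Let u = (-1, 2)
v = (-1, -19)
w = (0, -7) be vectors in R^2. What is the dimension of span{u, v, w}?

Apply Gaussian elimination to the matrix whose rows are u, v, w.
The echelon form has 2 nonzero rows, so the rank is 2.
(With 3 elements in a 2-dimensional space the rank is at most 2.)

2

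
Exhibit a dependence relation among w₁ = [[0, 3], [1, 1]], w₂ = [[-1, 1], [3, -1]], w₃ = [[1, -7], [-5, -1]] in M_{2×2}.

2w₁ + w₂ + w₃ = 0

Take coordinates with respect to {E₁₁, E₁₂, E₂₁, E₂₂}.
Row-reduce the matrix with w₁, w₂, w₃ as columns; the null space gives the coefficients.
The free variable yields coefficients (2, 1, 1) (any nonzero multiple also works).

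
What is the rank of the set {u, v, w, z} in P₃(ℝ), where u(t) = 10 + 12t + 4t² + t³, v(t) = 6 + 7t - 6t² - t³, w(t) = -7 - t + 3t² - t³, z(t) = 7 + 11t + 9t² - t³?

Use coordinates relative to {1, t, …, t³}.
Put the 4×4 matrix [u|v|w|z] into echelon form.
There are 4 pivot columns, so rank = 4.

4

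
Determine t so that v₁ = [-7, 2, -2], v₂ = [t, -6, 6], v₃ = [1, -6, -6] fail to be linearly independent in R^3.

Place the vectors as rows of a 3×3 matrix; dependence ⇔ determinant zero.
Expanding, det = 24*t - 504.
Setting this to zero gives t = 21.

t = 21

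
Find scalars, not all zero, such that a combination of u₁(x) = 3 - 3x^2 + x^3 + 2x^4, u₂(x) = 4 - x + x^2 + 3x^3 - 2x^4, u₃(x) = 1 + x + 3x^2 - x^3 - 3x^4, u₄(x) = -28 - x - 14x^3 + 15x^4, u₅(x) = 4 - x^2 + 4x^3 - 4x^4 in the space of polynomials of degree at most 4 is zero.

Take coordinates with respect to {1, x, …, x^4}.
Solve the homogeneous system with u₁, u₂, u₃, u₄, u₅ as columns by row-reducing the coefficient matrix.
One solution (up to scaling) is (3, 2, 3, 1, 2).

3u₁ + 2u₂ + 3u₃ + u₄ + 2u₅ = 0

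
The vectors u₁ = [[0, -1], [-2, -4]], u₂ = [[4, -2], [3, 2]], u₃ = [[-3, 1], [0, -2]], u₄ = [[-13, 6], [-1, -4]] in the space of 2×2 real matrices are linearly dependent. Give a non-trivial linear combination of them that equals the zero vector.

Write each element as a vector in ℝ⁴ using {E₁₁, E₁₂, E₂₁, E₂₂}.
Solve the homogeneous system with u₁, u₂, u₃, u₄ as columns by row-reducing the coefficient matrix.
The free variable yields coefficients (1, 1, -3, 1) (any nonzero multiple also works).

u₁ + u₂ - 3u₃ + u₄ = 0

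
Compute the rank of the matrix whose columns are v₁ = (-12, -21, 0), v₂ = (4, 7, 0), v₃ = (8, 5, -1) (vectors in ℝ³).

Put the 3×3 matrix [v₁|v₂|v₃] into echelon form.
There are 2 pivot columns, so rank = 2.

2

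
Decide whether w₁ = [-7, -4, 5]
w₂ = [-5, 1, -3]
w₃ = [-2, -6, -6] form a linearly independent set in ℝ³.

linearly independent

The matrix [w₁|w₂|w₃] has determinant 424.
A nonzero determinant means the columns are linearly independent.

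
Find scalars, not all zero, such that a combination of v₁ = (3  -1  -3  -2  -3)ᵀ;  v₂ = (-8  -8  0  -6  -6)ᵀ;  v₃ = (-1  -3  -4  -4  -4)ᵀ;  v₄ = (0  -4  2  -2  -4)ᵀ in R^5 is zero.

2v₁ + v₂ - 2v₃ - v₄ = 0

Write the vectors as columns of a matrix and find a nonzero vector in its null space.
A generator of the null space is (2, 1, -2, -1).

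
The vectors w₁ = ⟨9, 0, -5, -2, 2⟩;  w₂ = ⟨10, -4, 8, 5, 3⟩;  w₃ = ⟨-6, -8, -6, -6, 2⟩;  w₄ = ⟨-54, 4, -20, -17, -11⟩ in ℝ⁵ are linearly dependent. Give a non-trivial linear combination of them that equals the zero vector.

2w₁ + 3w₂ - w₃ + w₄ = 0

Set up α₁w₁ + … + α₄w₄ = 0 and solve the homogeneous system.
The free variable yields coefficients (2, 3, -1, 1) (any nonzero multiple also works).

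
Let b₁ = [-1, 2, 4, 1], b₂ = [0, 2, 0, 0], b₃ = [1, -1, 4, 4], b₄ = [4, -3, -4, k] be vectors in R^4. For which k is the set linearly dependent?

Place the vectors as rows of a 4×4 matrix; dependence ⇔ determinant zero.
The determinant works out to 56 - 16*k.
Solving 56 - 16*k = 0 yields k = 7/2.

k = 7/2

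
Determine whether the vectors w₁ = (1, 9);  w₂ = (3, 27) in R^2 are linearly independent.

linearly dependent

The matrix [w₁|w₂] has determinant 0.
A zero determinant means the columns are linearly dependent.
Indeed 3w₁ - w₂ = 0.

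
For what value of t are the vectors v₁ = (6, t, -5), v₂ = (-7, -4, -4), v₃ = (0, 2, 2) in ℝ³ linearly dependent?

The set is linearly dependent precisely when det[v₁; v₂; v₃] = 0.
Cofactor expansion gives det = 14*t + 70.
Setting this to zero gives t = -5.

t = -5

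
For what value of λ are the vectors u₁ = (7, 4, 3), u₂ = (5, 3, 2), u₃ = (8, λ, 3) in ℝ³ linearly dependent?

λ = 5

The set is linearly dependent precisely when det[u₁; u₂; u₃] = 0.
The determinant works out to λ - 5.
Setting this to zero gives λ = 5.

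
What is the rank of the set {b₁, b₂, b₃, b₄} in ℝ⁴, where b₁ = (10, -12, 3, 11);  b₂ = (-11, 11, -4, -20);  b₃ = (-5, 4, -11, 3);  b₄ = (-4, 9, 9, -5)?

Row-reduce the 4×4 matrix with these as rows.
The echelon form has 3 nonzero rows, so the rank is 3.

3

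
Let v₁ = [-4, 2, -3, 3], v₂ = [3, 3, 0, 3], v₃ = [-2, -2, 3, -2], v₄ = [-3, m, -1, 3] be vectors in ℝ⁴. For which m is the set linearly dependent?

m = 15/7

Place the vectors as rows of a 4×4 matrix; dependence ⇔ determinant zero.
Cofactor expansion gives det = 63*m - 135.
This vanishes exactly when m = 15/7.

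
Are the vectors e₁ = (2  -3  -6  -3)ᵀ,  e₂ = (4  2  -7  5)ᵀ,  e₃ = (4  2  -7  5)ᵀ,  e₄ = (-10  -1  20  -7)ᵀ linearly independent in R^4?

Two of the vectors are equal, giving an immediate dependence.

linearly dependent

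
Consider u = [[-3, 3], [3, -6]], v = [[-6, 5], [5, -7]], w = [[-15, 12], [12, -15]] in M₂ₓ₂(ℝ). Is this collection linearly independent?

Take coordinates with respect to the standard basis {E₁₁, E₁₂, E₂₁, E₂₂}.
Row-reduce the matrix whose columns are u, v, w.
The reduction yields 2 nonzero rows, so the rank is 2.
Since rank 2 < 3, the set is linearly dependent.

linearly dependent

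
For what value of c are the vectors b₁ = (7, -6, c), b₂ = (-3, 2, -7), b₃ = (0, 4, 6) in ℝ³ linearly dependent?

The set is linearly dependent precisely when det[b₁; b₂; b₃] = 0.
The determinant works out to 172 - 12*c.
This vanishes exactly when c = 43/3.

c = 43/3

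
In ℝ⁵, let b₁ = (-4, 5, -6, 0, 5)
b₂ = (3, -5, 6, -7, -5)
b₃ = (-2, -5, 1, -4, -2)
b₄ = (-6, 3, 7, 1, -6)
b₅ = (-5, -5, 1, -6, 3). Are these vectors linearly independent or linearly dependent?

Form the 5×5 matrix with these as columns; its determinant is -14599.
A nonzero determinant means the columns are linearly independent.

linearly independent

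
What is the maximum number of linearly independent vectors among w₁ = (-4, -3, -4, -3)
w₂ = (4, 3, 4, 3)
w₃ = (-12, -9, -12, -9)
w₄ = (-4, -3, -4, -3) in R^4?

Form the matrix with w₁, w₂, w₃, w₄ as columns and reduce.
There is 1 pivot column, so rank = 1.

1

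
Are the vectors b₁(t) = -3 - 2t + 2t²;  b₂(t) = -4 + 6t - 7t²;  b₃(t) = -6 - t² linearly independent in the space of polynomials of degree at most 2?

Take coordinates with respect to the standard basis {1, t, t²}.
Form the 3×3 matrix with these as columns; its determinant is 14.
A nonzero determinant means the columns are linearly independent.

linearly independent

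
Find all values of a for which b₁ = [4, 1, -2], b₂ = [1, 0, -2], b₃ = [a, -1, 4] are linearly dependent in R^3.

The set is linearly dependent precisely when det[b₁; b₂; b₃] = 0.
The determinant works out to -2*a - 10.
This vanishes exactly when a = -5.

a = -5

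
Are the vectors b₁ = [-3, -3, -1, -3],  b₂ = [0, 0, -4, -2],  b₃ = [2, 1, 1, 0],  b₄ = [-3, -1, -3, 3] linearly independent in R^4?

The matrix [b₁|b₂|b₃|b₄] has determinant 32.
A nonzero determinant means the columns are linearly independent.

linearly independent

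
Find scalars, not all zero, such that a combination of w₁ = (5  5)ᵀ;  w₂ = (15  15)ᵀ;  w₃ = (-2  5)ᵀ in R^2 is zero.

3w₁ - w₂ = 0

Solve the homogeneous system with w₁, w₂, w₃ as columns by row-reducing the coefficient matrix.
The free variable yields coefficients (3, -1, 0) (any nonzero multiple also works).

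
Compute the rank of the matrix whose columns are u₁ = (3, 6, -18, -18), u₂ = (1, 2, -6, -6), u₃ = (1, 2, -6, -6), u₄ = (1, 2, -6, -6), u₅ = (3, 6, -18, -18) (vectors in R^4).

rank 1

Put the 4×5 matrix [u₁|u₂|u₃|u₄|u₅] into echelon form.
The echelon form has 1 nonzero row, so the rank is 1.
(With 5 elements in a 4-dimensional space the rank is at most 4.)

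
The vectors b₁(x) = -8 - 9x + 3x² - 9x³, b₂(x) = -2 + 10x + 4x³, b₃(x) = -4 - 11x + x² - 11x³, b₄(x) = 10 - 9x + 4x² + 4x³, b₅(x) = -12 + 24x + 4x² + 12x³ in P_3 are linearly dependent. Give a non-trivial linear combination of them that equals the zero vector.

2b₁ + 2b₂ - 2b₃ - b₅ = 0

Write each element as a vector in ℝ⁴ using {1, x, …, x³}.
Solve the homogeneous system with b₁, b₂, b₃, b₄, b₅ as columns by row-reducing the coefficient matrix.
The free variable yields coefficients (2, 2, -2, 0, -1) (any nonzero multiple also works).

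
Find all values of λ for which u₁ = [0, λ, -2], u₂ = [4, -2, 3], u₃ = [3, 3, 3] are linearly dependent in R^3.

The set is linearly dependent precisely when det[u₁; u₂; u₃] = 0.
The determinant works out to -3*λ - 36.
Solving -3*λ - 36 = 0 yields λ = -12.

λ = -12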